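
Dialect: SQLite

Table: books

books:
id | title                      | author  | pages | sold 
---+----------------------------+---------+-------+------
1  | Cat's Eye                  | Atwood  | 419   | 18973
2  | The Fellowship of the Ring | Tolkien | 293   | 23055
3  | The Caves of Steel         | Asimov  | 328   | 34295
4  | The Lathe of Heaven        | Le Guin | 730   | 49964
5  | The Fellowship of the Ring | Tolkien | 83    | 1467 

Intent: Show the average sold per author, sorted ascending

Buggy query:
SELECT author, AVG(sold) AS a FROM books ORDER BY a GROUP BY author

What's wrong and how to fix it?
Bug: GROUP BY must precede ORDER BY

Fix: Reorder: SELECT … FROM … GROUP BY … ORDER BY …

Corrected query:
SELECT author, AVG(sold) AS a FROM books GROUP BY author ORDER BY a

Result:
author  | a    
--------+------
Tolkien | 12261
Atwood  | 18973
Asimov  | 34295
Le Guin | 49964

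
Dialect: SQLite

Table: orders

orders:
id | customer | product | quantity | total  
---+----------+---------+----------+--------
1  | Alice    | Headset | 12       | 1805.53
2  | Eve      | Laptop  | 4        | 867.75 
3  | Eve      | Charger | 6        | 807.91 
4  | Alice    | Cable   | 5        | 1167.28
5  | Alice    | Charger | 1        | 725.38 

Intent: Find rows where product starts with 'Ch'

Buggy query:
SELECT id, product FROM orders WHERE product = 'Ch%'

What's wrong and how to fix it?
Bug: Wildcards only work with LIKE; '=' treats '%' as a literal character

Fix: Use LIKE for wildcard pattern matching

Corrected query:
SELECT id, product FROM orders WHERE product LIKE 'Ch%'

Result:
id | product
---+--------
3  | Charger
5  | Charger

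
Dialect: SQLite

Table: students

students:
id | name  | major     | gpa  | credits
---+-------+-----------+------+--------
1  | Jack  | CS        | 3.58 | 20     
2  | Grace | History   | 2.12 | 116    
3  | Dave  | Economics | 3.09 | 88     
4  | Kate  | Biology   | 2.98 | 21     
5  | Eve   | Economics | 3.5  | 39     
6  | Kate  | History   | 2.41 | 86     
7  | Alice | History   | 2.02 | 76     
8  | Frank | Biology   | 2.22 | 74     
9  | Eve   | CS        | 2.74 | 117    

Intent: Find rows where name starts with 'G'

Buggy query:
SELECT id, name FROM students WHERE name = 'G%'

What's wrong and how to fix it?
Bug: '=' compares the literal string including the % character; pattern matching needs LIKE

Fix: Use LIKE for wildcard pattern matching

Corrected query:
SELECT id, name FROM students WHERE name LIKE 'G%'

Result:
id | name 
---+------
2  | Grace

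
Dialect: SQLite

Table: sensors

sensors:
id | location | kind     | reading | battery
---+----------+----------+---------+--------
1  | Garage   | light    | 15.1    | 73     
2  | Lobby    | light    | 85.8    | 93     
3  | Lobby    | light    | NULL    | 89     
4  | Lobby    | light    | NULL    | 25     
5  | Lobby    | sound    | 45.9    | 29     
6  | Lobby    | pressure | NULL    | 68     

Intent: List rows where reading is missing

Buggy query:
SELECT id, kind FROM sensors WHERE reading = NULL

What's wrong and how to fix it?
Bug: Comparing to NULL with '=' never matches; NULL = NULL is unknown, not true

Fix: Replace '= NULL' with 'IS NULL'

Corrected query:
SELECT id, kind FROM sensors WHERE reading IS NULL

Result:
id | kind    
---+---------
3  | light   
4  | light   
6  | pressure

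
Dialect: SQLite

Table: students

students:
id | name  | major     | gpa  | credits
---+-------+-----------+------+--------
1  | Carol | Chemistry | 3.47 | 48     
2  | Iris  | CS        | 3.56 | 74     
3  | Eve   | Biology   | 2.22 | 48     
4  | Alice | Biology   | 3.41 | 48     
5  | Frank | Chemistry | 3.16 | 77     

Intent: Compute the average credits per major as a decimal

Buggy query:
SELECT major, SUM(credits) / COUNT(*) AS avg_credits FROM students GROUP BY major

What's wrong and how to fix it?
Bug: Both operands are integers, so '/' performs integer division and truncates

Fix: Cast one side to REAL so the division keeps the fractional part

Corrected query:
SELECT major, SUM(credits) * 1.0 / COUNT(*) AS avg_credits FROM students GROUP BY major

Result:
major     | avg_credits
----------+------------
Biology   | 48         
CS        | 74         
Chemistry | 62.5       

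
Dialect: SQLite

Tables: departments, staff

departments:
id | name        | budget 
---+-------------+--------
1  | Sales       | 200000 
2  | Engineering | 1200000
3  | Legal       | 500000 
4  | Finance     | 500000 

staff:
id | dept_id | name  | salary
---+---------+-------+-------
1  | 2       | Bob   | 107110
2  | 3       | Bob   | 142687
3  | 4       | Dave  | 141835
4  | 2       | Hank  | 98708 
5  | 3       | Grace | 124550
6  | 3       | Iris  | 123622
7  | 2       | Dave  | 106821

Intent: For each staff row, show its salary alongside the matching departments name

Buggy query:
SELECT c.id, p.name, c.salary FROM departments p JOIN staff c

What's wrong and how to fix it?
Bug: JOIN with no ON clause produces a cartesian product; every staff row pairs with every departments row

Fix: Specify the join condition linking the foreign key to the parent id

Corrected query:
SELECT c.id, p.name, c.salary FROM departments p JOIN staff c ON c.dept_id = p.id

Result:
id | name        | salary
---+-------------+-------
1  | Engineering | 107110
2  | Legal       | 142687
3  | Finance     | 141835
4  | Engineering | 98708 
5  | Legal       | 124550
6  | Legal       | 123622
7  | Engineering | 106821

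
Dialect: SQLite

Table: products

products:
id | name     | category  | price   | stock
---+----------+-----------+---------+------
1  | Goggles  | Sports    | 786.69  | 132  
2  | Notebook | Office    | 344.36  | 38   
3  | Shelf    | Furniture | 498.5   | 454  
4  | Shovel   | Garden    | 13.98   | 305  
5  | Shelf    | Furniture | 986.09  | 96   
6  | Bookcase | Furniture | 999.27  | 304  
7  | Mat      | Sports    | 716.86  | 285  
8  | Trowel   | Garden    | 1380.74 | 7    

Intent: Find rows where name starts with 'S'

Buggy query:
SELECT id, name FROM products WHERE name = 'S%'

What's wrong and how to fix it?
Bug: '=' compares the literal string including the % character; pattern matching needs LIKE

Fix: Use LIKE for wildcard pattern matching

Corrected query:
SELECT id, name FROM products WHERE name LIKE 'S%'

Result:
id | name  
---+-------
3  | Shelf 
4  | Shovel
5  | Shelf 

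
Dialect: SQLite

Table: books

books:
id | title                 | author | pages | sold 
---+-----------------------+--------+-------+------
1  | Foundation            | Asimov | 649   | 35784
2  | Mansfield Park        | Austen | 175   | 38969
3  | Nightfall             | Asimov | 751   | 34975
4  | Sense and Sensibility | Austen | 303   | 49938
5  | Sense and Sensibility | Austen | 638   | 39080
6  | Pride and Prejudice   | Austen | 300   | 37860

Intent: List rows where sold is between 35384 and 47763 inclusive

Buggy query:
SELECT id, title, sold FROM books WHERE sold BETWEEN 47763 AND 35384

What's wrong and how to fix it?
Bug: BETWEEN expects the lower bound first; with 47763 AND 35384 the range is empty

Fix: Swap the bounds so the smaller value comes first

Corrected query:
SELECT id, title, sold FROM books WHERE sold BETWEEN 35384 AND 47763

Result:
id | title                 | sold 
---+-----------------------+------
1  | Foundation            | 35784
2  | Mansfield Park        | 38969
5  | Sense and Sensibility | 39080
6  | Pride and Prejudice   | 37860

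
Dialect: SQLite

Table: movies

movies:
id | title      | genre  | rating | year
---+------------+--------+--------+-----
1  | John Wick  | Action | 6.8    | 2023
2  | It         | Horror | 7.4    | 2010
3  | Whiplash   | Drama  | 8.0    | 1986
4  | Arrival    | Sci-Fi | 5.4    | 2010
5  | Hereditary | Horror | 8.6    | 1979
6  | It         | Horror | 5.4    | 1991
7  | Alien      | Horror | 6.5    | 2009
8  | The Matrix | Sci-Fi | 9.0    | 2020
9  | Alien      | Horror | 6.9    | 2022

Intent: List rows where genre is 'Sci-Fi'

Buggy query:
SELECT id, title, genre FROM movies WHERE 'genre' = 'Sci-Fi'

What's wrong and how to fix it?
Bug: 'genre' in single quotes is a string literal, not the column; the comparison is literal-vs-literal and never true

Fix: Reference the column as genre without single quotes

Corrected query:
SELECT id, title, genre FROM movies WHERE genre = 'Sci-Fi'

Result:
id | title      | genre 
---+------------+-------
4  | Arrival    | Sci-Fi
8  | The Matrix | Sci-Fi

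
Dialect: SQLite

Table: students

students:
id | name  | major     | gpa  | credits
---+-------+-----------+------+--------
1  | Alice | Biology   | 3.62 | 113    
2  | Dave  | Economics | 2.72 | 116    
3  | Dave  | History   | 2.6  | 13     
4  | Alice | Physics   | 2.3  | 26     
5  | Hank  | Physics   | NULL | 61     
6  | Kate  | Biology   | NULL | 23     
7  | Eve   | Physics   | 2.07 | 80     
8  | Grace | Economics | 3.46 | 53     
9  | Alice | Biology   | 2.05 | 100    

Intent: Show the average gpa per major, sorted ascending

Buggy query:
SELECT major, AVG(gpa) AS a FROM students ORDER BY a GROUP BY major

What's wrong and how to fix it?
Bug: GROUP BY must precede ORDER BY

Fix: Move ORDER BY to the end, after GROUP BY

Corrected query:
SELECT major, AVG(gpa) AS a FROM students GROUP BY major ORDER BY a

Result:
major     | a    
----------+------
Physics   | 2.185
History   | 2.6  
Biology   | 2.835
Economics | 3.09 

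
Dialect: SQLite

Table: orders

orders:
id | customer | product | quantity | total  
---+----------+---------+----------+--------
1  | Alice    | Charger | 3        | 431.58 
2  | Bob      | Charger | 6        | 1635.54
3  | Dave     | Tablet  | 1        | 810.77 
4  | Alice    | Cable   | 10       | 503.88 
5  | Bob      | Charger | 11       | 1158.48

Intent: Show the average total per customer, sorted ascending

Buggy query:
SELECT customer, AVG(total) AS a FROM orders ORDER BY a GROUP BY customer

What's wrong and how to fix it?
Bug: ORDER BY appears before GROUP BY; SQL clause order requires GROUP BY first

Fix: Move ORDER BY to the end, after GROUP BY

Corrected query:
SELECT customer, AVG(total) AS a FROM orders GROUP BY customer ORDER BY a

Result:
customer | a      
---------+--------
Alice    | 467.73 
Dave     | 810.77 
Bob      | 1397.01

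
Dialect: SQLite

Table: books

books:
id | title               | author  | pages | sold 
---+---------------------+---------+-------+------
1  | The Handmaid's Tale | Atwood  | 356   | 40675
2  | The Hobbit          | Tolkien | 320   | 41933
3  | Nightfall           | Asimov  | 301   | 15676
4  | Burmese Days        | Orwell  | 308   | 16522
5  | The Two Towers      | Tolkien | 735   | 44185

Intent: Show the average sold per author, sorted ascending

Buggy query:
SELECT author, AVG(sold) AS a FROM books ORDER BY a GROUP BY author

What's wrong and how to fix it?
Bug: GROUP BY must precede ORDER BY

Fix: Move ORDER BY to the end, after GROUP BY

Corrected query:
SELECT author, AVG(sold) AS a FROM books GROUP BY author ORDER BY a

Result:
author  | a    
--------+------
Asimov  | 15676
Orwell  | 16522
Atwood  | 40675
Tolkien | 43059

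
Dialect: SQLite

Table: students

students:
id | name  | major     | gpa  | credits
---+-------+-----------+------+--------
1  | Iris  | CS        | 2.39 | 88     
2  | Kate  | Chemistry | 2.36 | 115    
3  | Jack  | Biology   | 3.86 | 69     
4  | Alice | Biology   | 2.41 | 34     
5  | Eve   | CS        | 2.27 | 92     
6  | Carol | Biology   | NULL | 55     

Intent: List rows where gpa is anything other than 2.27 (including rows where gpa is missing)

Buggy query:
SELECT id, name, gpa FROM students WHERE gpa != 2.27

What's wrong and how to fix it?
Bug: Inequality against NULL is unknown, not true; rows with NULL are dropped

Fix: Handle NULL separately with IS NULL alongside the inequality

Corrected query:
SELECT id, name, gpa FROM students WHERE gpa != 2.27 OR gpa IS NULL

Result:
id | name  | gpa 
---+-------+-----
1  | Iris  | 2.39
2  | Kate  | 2.36
3  | Jack  | 3.86
4  | Alice | 2.41
6  | Carol | NULL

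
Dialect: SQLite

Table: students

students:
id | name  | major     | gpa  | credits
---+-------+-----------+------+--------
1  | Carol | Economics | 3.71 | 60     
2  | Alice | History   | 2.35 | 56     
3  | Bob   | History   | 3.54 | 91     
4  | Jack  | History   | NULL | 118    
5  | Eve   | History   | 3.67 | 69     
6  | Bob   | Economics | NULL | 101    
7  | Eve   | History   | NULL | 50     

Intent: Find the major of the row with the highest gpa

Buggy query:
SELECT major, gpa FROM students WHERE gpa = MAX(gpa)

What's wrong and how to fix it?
Bug: MAX(gpa) is an aggregate and cannot be used directly in WHERE

Fix: Use a subquery: WHERE gpa = (SELECT MAX(gpa) FROM students)

Corrected query:
SELECT major, gpa FROM students WHERE gpa = (SELECT MAX(gpa) FROM students)

Result:
major     | gpa 
----------+-----
Economics | 3.71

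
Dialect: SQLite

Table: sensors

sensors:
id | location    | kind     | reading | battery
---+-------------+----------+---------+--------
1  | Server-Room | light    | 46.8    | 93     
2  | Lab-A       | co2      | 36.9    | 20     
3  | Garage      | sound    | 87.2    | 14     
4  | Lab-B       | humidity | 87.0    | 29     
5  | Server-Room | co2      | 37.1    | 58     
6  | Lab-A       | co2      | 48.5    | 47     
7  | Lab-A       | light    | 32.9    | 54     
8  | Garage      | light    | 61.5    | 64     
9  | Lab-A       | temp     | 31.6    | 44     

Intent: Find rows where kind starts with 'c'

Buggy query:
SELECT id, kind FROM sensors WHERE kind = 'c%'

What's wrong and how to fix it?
Bug: '=' compares the literal string including the % character; pattern matching needs LIKE

Fix: Use LIKE for wildcard pattern matching

Corrected query:
SELECT id, kind FROM sensors WHERE kind LIKE 'c%'

Result:
id | kind
---+-----
2  | co2 
5  | co2 
6  | co2 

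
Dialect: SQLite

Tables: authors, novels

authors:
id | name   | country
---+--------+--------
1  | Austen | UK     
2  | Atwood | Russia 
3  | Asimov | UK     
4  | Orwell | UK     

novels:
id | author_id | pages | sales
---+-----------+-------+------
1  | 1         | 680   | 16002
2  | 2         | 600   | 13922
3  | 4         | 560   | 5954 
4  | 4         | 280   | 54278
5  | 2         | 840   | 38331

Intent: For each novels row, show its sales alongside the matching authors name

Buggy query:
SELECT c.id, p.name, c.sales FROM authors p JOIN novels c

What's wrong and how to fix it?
Bug: JOIN with no ON clause produces a cartesian product; every novels row pairs with every authors row

Fix: Add ON c.author_id = p.id to the JOIN

Corrected query:
SELECT c.id, p.name, c.sales FROM authors p JOIN novels c ON c.author_id = p.id

Result:
id | name   | sales
---+--------+------
1  | Austen | 16002
2  | Atwood | 13922
3  | Orwell | 5954 
4  | Orwell | 54278
5  | Atwood | 38331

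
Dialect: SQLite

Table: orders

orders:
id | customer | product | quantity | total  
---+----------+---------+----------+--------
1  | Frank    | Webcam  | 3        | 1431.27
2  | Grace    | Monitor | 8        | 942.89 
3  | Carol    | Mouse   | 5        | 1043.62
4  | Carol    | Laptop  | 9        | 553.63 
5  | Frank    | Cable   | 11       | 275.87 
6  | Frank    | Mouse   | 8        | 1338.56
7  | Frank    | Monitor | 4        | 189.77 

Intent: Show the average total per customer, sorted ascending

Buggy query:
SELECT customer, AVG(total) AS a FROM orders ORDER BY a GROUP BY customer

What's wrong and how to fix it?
Bug: ORDER BY appears before GROUP BY; SQL clause order requires GROUP BY first

Fix: Reorder: SELECT … FROM … GROUP BY … ORDER BY …

Corrected query:
SELECT customer, AVG(total) AS a FROM orders GROUP BY customer ORDER BY a

Result:
customer | a       
---------+---------
Carol    | 798.625 
Frank    | 808.8675
Grace    | 942.89  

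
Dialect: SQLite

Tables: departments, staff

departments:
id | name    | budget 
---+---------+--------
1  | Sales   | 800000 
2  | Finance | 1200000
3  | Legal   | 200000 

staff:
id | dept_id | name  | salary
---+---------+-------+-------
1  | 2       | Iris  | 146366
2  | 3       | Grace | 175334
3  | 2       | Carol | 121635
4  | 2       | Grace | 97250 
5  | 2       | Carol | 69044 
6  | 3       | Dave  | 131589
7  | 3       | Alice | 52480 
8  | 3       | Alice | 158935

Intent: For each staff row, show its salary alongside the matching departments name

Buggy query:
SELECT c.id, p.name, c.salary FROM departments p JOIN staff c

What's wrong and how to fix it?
Bug: Missing join condition: each staff row is matched to all departments rows instead of just its own

Fix: Add ON c.dept_id = p.id to the JOIN

Corrected query:
SELECT c.id, p.name, c.salary FROM departments p JOIN staff c ON c.dept_id = p.id

Result:
id | name    | salary
---+---------+-------
1  | Finance | 146366
2  | Legal   | 175334
3  | Finance | 121635
4  | Finance | 97250 
5  | Finance | 69044 
6  | Legal   | 131589
7  | Legal   | 52480 
8  | Legal   | 158935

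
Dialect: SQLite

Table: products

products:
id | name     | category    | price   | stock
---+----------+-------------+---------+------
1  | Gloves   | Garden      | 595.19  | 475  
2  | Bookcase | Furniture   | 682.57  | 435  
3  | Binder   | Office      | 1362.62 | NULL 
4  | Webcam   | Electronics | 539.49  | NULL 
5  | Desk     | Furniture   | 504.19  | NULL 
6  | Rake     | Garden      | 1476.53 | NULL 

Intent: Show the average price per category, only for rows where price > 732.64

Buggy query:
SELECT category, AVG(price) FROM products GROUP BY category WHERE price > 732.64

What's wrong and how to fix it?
Bug: Row-level WHERE must come before GROUP BY in the clause order

Fix: Place WHERE between FROM and GROUP BY

Corrected query:
SELECT category, AVG(price) FROM products WHERE price > 732.64 GROUP BY category

Result:
category | AVG(price)
---------+-----------
Garden   | 1476.53   
Office   | 1362.62   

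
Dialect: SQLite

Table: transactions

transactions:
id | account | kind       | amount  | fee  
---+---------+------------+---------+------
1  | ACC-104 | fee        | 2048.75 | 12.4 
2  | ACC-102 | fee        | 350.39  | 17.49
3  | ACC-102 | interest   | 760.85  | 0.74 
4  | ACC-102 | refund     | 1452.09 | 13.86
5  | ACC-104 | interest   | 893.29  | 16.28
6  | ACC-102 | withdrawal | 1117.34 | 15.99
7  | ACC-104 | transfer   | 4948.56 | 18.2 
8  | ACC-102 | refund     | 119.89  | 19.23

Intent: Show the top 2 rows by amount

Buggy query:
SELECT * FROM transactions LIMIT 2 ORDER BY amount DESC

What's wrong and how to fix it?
Bug: LIMIT must come after ORDER BY

Fix: Swap the clauses: ORDER BY first, then LIMIT

Corrected query:
SELECT * FROM transactions ORDER BY amount DESC LIMIT 2

Result:
id | account | kind     | amount  | fee 
---+---------+----------+---------+-----
7  | ACC-104 | transfer | 4948.56 | 18.2
1  | ACC-104 | fee      | 2048.75 | 12.4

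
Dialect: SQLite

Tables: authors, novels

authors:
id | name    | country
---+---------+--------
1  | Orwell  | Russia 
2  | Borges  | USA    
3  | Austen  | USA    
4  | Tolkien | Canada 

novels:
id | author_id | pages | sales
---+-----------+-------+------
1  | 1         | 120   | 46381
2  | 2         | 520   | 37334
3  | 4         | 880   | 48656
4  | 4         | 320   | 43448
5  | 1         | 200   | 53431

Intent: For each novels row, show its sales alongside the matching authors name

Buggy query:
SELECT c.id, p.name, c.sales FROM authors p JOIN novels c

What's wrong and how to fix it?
Bug: JOIN with no ON clause produces a cartesian product; every novels row pairs with every authors row

Fix: Add ON c.author_id = p.id to the JOIN

Corrected query:
SELECT c.id, p.name, c.sales FROM authors p JOIN novels c ON c.author_id = p.id

Result:
id | name    | sales
---+---------+------
1  | Orwell  | 46381
2  | Borges  | 37334
3  | Tolkien | 48656
4  | Tolkien | 43448
5  | Orwell  | 53431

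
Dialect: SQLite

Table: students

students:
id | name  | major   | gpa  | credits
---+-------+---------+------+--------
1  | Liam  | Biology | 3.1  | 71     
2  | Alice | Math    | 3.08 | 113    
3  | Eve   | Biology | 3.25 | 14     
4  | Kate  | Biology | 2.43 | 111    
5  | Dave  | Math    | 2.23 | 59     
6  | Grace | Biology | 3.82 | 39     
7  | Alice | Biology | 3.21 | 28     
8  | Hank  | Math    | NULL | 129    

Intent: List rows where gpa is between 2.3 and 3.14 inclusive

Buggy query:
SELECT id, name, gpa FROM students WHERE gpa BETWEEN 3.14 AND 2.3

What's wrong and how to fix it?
Bug: The bounds are reversed; BETWEEN a AND b requires a <= b to match anything

Fix: Swap the bounds so the smaller value comes first

Corrected query:
SELECT id, name, gpa FROM students WHERE gpa BETWEEN 2.3 AND 3.14

Result:
id | name  | gpa 
---+-------+-----
1  | Liam  | 3.1 
2  | Alice | 3.08
4  | Kate  | 2.43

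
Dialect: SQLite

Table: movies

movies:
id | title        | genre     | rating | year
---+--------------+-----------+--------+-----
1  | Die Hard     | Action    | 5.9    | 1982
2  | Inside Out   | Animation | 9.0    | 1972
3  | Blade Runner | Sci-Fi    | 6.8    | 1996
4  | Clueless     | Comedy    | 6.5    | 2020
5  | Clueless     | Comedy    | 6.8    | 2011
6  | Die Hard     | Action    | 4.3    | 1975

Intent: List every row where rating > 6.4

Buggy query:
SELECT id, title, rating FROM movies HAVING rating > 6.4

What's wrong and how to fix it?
Bug: HAVING filters the output of aggregation, but this query has no GROUP BY and no aggregate functions, so SQLite rejects it (HAVING clause on a non-aggregate query); the condition here is per row

Fix: Use WHERE for row-level filtering

Corrected query:
SELECT id, title, rating FROM movies WHERE rating > 6.4

Result:
id | title        | rating
---+--------------+-------
2  | Inside Out   | 9     
3  | Blade Runner | 6.8   
4  | Clueless     | 6.5   
5  | Clueless     | 6.8   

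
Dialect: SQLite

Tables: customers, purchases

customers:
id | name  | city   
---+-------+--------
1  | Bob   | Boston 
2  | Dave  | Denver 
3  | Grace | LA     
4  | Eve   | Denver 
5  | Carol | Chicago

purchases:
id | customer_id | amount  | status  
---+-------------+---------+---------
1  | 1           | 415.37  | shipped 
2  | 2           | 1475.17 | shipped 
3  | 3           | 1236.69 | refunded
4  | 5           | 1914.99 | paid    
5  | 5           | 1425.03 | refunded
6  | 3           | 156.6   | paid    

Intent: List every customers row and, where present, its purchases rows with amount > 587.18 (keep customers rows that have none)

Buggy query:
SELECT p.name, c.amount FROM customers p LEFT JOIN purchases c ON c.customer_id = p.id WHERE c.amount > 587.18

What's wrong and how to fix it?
Bug: A WHERE condition on the right-hand table after LEFT JOIN drops unmatched parents

Fix: Move the right-table condition into the ON clause so unmatched parents are kept

Corrected query:
SELECT p.name, c.amount FROM customers p LEFT JOIN purchases c ON c.customer_id = p.id AND c.amount > 587.18

Result:
name  | amount 
------+--------
Bob   | NULL   
Dave  | 1475.17
Grace | 1236.69
Eve   | NULL   
Carol | 1425.03
Carol | 1914.99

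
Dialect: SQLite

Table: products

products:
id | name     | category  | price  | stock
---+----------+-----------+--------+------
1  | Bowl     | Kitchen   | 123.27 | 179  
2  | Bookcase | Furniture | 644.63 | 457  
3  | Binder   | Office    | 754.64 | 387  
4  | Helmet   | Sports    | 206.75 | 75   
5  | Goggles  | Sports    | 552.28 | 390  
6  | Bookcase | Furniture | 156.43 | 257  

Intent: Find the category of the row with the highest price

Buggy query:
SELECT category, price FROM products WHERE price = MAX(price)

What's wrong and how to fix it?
Bug: WHERE is evaluated per row; an aggregate over the whole table isn't defined there

Fix: Wrap MAX in a scalar subquery so WHERE compares against a single value

Corrected query:
SELECT category, price FROM products WHERE price = (SELECT MAX(price) FROM products)

Result:
category | price 
---------+-------
Office   | 754.64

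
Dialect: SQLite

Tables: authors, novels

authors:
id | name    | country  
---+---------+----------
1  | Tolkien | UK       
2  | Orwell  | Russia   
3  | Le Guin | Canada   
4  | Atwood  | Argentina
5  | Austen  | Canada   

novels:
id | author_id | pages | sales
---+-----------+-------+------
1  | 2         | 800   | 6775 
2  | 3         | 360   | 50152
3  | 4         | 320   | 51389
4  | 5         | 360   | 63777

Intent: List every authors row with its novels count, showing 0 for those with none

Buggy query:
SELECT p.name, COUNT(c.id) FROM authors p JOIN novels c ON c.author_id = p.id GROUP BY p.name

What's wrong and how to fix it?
Bug: An inner join excludes parents with zero children

Fix: Use LEFT JOIN so parents without children still appear (COUNT(c.id) gives 0)

Corrected query:
SELECT p.name, COUNT(c.id) FROM authors p LEFT JOIN novels c ON c.author_id = p.id GROUP BY p.name

Result:
name    | COUNT(c.id)
--------+------------
Atwood  | 1          
Austen  | 1          
Le Guin | 1          
Orwell  | 1          
Tolkien | 0          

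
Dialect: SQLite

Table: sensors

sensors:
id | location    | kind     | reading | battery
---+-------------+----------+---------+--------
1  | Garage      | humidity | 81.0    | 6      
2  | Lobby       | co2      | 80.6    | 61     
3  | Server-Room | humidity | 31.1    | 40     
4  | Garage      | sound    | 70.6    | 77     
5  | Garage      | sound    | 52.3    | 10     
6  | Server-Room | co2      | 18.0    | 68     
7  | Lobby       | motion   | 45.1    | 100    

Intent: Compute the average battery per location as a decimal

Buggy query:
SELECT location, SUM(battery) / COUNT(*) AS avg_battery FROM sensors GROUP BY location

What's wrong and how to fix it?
Bug: Both operands are integers, so '/' performs integer division and truncates

Fix: Cast one side to REAL so the division keeps the fractional part

Corrected query:
SELECT location, SUM(battery) * 1.0 / COUNT(*) AS avg_battery FROM sensors GROUP BY location

Result:
location    | avg_battery
------------+------------
Garage      | 31         
Lobby       | 80.5       
Server-Room | 54         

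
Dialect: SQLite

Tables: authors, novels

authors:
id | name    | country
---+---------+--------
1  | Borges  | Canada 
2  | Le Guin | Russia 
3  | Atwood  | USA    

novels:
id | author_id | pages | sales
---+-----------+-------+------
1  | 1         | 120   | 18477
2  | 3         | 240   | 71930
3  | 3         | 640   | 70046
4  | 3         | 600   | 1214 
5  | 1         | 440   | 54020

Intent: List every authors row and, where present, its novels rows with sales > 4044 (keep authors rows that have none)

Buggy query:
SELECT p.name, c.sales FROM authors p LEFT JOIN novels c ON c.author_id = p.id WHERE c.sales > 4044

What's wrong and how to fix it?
Bug: Filtering c.sales in WHERE discards the NULL rows produced by LEFT JOIN, turning it into an inner join

Fix: Move the right-table condition into the ON clause so unmatched parents are kept

Corrected query:
SELECT p.name, c.sales FROM authors p LEFT JOIN novels c ON c.author_id = p.id AND c.sales > 4044

Result:
name    | sales
--------+------
Borges  | 18477
Borges  | 54020
Le Guin | NULL 
Atwood  | 70046
Atwood  | 71930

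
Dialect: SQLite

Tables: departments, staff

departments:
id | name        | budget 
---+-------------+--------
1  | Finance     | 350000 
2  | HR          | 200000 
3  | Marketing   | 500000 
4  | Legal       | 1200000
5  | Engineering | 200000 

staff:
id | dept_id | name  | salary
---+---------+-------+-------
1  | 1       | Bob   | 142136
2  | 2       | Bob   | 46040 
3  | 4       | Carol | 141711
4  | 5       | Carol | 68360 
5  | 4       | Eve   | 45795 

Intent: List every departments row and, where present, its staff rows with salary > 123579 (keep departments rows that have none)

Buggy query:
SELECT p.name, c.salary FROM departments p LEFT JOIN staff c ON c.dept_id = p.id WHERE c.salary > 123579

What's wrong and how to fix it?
Bug: Filtering c.salary in WHERE discards the NULL rows produced by LEFT JOIN, turning it into an inner join

Fix: Put 'c.salary > 123579' in the JOIN's ON clause instead of WHERE

Corrected query:
SELECT p.name, c.salary FROM departments p LEFT JOIN staff c ON c.dept_id = p.id AND c.salary > 123579

Result:
name        | salary
------------+-------
Finance     | 142136
HR          | NULL  
Marketing   | NULL  
Legal       | 141711
Engineering | NULL  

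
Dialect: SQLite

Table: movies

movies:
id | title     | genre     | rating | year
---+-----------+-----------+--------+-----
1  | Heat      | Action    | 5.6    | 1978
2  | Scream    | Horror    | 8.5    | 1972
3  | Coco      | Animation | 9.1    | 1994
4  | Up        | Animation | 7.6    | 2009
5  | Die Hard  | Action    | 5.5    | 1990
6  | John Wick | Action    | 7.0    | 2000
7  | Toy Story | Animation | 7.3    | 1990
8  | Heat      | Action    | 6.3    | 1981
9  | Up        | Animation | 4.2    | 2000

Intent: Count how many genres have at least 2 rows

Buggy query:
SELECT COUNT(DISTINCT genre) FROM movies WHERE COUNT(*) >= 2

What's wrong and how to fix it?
Bug: COUNT(*) cannot appear in WHERE; the per-group count doesn't exist yet

Fix: Group first with HAVING COUNT(*) >= 2, then COUNT the resulting groups

Corrected query:
SELECT COUNT(*) FROM (SELECT genre FROM movies GROUP BY genre HAVING COUNT(*) >= 2)

Result:
COUNT(*)
--------
2       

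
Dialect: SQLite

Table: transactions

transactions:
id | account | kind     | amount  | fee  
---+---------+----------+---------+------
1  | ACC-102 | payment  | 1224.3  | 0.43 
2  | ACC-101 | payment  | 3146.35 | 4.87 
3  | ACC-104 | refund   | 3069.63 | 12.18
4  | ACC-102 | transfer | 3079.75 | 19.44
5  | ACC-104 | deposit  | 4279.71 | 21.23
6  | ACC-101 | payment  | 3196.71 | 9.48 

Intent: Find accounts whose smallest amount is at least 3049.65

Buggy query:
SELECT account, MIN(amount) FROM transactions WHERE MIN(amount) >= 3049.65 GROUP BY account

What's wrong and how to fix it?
Bug: MIN() in WHERE is a misuse of aggregate

Fix: Use HAVING for the per-group MIN condition

Corrected query:
SELECT account, MIN(amount) FROM transactions GROUP BY account HAVING MIN(amount) >= 3049.65

Result:
account | MIN(amount)
--------+------------
ACC-101 | 3146.35    
ACC-104 | 3069.63    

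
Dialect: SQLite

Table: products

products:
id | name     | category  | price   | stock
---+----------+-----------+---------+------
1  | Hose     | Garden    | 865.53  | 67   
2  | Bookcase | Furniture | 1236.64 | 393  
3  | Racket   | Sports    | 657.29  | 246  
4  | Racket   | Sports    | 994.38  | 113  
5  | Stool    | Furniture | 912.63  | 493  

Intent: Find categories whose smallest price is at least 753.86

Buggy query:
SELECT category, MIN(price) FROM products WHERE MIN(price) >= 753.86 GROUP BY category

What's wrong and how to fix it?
Bug: Aggregates like MIN are computed per group after WHERE runs

Fix: Replace WHERE with HAVING after the GROUP BY

Corrected query:
SELECT category, MIN(price) FROM products GROUP BY category HAVING MIN(price) >= 753.86

Result:
category  | MIN(price)
----------+-----------
Furniture | 912.63    
Garden    | 865.53    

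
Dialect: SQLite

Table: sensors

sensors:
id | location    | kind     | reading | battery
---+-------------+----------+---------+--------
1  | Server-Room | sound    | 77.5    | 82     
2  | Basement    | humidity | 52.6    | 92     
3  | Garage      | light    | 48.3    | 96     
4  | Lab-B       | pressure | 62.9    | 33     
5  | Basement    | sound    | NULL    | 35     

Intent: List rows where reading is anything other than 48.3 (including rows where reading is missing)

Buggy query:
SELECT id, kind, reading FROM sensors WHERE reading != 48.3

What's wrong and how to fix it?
Bug: 'reading != 48.3' is unknown when reading is NULL, so NULL rows are silently excluded

Fix: Handle NULL separately with IS NULL alongside the inequality

Corrected query:
SELECT id, kind, reading FROM sensors WHERE reading != 48.3 OR reading IS NULL

Result:
id | kind     | reading
---+----------+--------
1  | sound    | 77.5   
2  | humidity | 52.6   
4  | pressure | 62.9   
5  | sound    | NULL   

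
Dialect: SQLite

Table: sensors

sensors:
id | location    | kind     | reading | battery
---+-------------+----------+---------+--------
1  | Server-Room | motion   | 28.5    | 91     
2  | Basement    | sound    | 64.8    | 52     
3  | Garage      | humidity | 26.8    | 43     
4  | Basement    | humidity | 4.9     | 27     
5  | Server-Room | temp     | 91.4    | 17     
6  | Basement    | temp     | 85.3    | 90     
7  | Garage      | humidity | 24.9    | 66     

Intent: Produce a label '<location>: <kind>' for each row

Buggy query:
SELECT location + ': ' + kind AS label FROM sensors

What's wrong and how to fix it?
Bug: '+' is numeric addition; on text columns SQLite converts them to 0 instead of concatenating

Fix: Use the || operator for string concatenation

Corrected query:
SELECT location || ': ' || kind AS label FROM sensors

Result:
label              
-------------------
Server-Room: motion
Basement: sound    
Garage: humidity   
Basement: humidity 
Server-Room: temp  
Basement: temp     
Garage: humidity   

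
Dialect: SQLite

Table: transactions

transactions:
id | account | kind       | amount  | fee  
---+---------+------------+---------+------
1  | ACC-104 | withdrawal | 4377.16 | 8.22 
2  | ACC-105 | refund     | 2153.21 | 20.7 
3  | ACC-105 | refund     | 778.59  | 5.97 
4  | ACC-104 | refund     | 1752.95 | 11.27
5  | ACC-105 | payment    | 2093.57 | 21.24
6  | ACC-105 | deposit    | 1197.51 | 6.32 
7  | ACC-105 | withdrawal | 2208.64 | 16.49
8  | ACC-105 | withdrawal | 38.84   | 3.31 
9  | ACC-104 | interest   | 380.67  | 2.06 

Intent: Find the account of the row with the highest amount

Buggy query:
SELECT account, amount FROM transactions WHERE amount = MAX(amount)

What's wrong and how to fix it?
Bug: WHERE is evaluated per row; an aggregate over the whole table isn't defined there

Fix: Use a subquery: WHERE amount = (SELECT MAX(amount) FROM transactions)

Corrected query:
SELECT account, amount FROM transactions WHERE amount = (SELECT MAX(amount) FROM transactions)

Result:
account | amount 
--------+--------
ACC-104 | 4377.16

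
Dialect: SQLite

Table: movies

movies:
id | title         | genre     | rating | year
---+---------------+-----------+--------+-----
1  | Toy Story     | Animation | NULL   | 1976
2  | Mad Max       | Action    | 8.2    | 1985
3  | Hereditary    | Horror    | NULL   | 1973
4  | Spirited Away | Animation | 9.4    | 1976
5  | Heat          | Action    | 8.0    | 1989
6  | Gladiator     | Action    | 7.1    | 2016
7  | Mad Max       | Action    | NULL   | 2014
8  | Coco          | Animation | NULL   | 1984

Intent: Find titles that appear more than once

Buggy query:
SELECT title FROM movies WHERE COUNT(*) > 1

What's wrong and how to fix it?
Bug: WHERE can't reference COUNT(*); aggregates are computed after WHERE

Fix: GROUP BY title, then filter groups with HAVING COUNT(*) > 1

Corrected query:
SELECT title FROM movies GROUP BY title HAVING COUNT(*) > 1

Result:
title  
-------
Mad Max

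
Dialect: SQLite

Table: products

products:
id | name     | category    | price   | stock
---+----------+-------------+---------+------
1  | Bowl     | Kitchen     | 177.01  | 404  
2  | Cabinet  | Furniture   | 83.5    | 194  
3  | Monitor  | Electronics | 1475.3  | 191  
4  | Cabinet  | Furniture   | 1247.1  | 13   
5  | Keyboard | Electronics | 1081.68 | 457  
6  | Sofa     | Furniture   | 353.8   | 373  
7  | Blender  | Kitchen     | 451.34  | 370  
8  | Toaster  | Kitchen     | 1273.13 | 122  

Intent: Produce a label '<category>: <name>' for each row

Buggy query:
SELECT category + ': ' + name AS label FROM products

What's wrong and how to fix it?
Bug: SQLite uses || for string concatenation; + coerces text to numbers (yielding 0)

Fix: Use the || operator for string concatenation

Corrected query:
SELECT category || ': ' || name AS label FROM products

Result:
label                
---------------------
Kitchen: Bowl        
Furniture: Cabinet   
Electronics: Monitor 
Furniture: Cabinet   
Electronics: Keyboard
Furniture: Sofa      
Kitchen: Blender     
Kitchen: Toaster     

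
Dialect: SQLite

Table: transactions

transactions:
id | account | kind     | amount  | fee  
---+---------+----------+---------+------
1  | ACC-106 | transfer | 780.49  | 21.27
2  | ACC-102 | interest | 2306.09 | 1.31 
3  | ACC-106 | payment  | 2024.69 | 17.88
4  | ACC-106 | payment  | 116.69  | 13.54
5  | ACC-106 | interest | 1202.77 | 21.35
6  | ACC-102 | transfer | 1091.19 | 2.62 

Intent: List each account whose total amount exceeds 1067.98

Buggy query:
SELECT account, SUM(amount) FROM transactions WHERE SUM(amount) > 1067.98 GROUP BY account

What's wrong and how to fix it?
Bug: Aggregate functions cannot appear in a WHERE clause

Fix: Use HAVING (which filters groups after aggregation) instead of WHERE

Corrected query:
SELECT account, SUM(amount) FROM transactions GROUP BY account HAVING SUM(amount) > 1067.98

Result:
account | SUM(amount)
--------+------------
ACC-102 | 3397.28    
ACC-106 | 4124.64    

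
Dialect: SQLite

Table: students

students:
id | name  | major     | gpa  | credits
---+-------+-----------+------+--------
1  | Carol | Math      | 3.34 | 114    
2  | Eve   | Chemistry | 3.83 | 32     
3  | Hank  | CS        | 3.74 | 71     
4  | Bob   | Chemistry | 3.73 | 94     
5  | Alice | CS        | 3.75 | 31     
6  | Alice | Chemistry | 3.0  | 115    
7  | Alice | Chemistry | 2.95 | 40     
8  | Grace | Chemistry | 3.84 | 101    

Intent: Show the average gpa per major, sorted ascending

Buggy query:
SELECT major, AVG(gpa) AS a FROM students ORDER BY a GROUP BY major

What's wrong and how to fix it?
Bug: GROUP BY must precede ORDER BY

Fix: Reorder: SELECT … FROM … GROUP BY … ORDER BY …

Corrected query:
SELECT major, AVG(gpa) AS a FROM students GROUP BY major ORDER BY a

Result:
major     | a    
----------+------
Math      | 3.34 
Chemistry | 3.47 
CS        | 3.745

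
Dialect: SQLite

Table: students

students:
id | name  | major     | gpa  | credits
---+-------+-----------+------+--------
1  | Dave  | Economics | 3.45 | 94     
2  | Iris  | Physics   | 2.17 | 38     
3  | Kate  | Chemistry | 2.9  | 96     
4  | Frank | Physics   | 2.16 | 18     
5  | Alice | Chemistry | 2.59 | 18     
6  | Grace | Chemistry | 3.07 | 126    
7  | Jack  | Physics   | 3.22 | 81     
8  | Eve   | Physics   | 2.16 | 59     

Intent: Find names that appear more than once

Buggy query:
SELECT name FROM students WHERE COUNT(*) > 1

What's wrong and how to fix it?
Bug: WHERE can't reference COUNT(*); aggregates are computed after WHERE

Fix: Group first, then use HAVING for the count condition

Corrected query:
SELECT name FROM students GROUP BY name HAVING COUNT(*) > 1

Result:
(no rows)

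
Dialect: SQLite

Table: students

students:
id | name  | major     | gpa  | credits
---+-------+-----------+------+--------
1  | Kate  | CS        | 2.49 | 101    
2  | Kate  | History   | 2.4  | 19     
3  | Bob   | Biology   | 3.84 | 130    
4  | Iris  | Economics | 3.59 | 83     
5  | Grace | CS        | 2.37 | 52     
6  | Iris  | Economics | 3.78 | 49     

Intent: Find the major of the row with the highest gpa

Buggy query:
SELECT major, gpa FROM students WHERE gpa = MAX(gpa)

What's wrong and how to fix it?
Bug: WHERE is evaluated per row; an aggregate over the whole table isn't defined there

Fix: Wrap MAX in a scalar subquery so WHERE compares against a single value

Corrected query:
SELECT major, gpa FROM students WHERE gpa = (SELECT MAX(gpa) FROM students)

Result:
major   | gpa 
--------+-----
Biology | 3.84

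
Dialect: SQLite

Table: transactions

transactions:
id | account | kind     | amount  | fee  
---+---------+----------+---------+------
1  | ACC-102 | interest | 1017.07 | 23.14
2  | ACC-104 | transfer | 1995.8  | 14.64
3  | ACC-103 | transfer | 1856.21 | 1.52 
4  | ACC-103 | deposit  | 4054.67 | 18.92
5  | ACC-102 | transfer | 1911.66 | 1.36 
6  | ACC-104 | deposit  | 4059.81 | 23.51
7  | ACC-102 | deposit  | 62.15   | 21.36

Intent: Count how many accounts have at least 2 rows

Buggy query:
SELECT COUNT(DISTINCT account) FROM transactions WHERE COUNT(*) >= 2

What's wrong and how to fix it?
Bug: WHERE filters individual rows, not groups, so a group-level COUNT is invalid there

Fix: Group first with HAVING COUNT(*) >= 2, then COUNT the resulting groups

Corrected query:
SELECT COUNT(*) FROM (SELECT account FROM transactions GROUP BY account HAVING COUNT(*) >= 2)

Result:
COUNT(*)
--------
3       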